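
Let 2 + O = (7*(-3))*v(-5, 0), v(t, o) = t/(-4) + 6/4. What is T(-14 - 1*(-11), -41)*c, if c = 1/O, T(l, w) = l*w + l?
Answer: -480/239 ≈ -2.0084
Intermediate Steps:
v(t, o) = 3/2 - t/4 (v(t, o) = t*(-¼) + 6*(¼) = -t/4 + 3/2 = 3/2 - t/4)
T(l, w) = l + l*w
O = -239/4 (O = -2 + (7*(-3))*(3/2 - ¼*(-5)) = -2 - 21*(3/2 + 5/4) = -2 - 21*11/4 = -2 - 231/4 = -239/4 ≈ -59.750)
c = -4/239 (c = 1/(-239/4) = -4/239 ≈ -0.016736)
T(-14 - 1*(-11), -41)*c = ((-14 - 1*(-11))*(1 - 41))*(-4/239) = ((-14 + 11)*(-40))*(-4/239) = -3*(-40)*(-4/239) = 120*(-4/239) = -480/239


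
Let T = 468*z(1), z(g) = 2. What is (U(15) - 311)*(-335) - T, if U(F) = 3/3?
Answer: 102914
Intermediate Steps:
U(F) = 1 (U(F) = 3*(⅓) = 1)
T = 936 (T = 468*2 = 936)
(U(15) - 311)*(-335) - T = (1 - 311)*(-335) - 1*936 = -310*(-335) - 936 = 103850 - 936 = 102914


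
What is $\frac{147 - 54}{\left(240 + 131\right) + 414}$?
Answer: $\frac{93}{785} \approx 0.11847$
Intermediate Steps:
$\frac{147 - 54}{\left(240 + 131\right) + 414} = \frac{93}{371 + 414} = \frac{93}{785}$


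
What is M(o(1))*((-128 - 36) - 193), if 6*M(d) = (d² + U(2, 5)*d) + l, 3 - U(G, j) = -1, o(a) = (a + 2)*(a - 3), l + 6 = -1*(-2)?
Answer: -476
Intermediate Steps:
l = -4 (l = -6 - 1*(-2) = -6 + 2 = -4)
o(a) = (-3 + a)*(2 + a) (o(a) = (2 + a)*(-3 + a) = (-3 + a)*(2 + a))
U(G, j) = 4 (U(G, j) = 3 - 1*(-1) = 3 + 1 = 4)
M(d) = -⅔ + d²/6 + 2*d/3 (M(d) = ((d² + 4*d) - 4)/6 = (-4 + d² + 4*d)/6 = -⅔ + d²/6 + 2*d/3)
M(o(1))*((-128 - 36) - 193) = (-⅔ + (-6 + 1² - 1*1)²/6 + 2*(-6 + 1² - 1*1)/3)*((-128 - 36) - 193) = (-⅔ + (-6 + 1 - 1)²/6 + 2*(-6 + 1 - 1)/3)*(-164 - 193) = (-⅔ + (⅙)*(-6)² + (⅔)*(-6))*(-357) = (-⅔ + (⅙)*36 - 4)*(-357) = (-⅔ + 6 - 4)*(-357) = (4/3)*(-357) = -476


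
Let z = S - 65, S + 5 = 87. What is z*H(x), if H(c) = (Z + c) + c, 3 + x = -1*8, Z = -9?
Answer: -527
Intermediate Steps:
S = 82 (S = -5 + 87 = 82)
x = -11 (x = -3 - 1*8 = -3 - 8 = -11)
H(c) = -9 + 2*c (H(c) = (-9 + c) + c = -9 + 2*c)
z = 17 (z = 82 - 65 = 17)
z*H(x) = 17*(-9 + 2*(-11)) = 17*(-9 - 22) = 17*(-31) = -527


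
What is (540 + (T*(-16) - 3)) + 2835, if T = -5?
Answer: 3452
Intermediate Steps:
(540 + (T*(-16) - 3)) + 2835 = (540 + (-5*(-16) - 3)) + 2835 = (540 + (80 - 3)) + 2835 = (540 + 77) + 2835 = 617 + 2835 = 3452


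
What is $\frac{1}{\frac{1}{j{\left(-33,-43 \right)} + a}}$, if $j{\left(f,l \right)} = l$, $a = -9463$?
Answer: $-9506$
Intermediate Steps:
$\frac{1}{\frac{1}{j{\left(-33,-43 \right)} + a}} = \frac{1}{\frac{1}{-43 - 9463}} = \frac{1}{\frac{1}{-9506}} = \frac{1}{- \frac{1}{9506}} = -9506$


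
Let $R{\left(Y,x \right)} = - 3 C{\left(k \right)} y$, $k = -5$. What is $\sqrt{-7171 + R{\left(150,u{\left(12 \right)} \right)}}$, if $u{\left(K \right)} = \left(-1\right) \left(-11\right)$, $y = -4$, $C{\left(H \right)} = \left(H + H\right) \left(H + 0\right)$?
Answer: $i \sqrt{6571} \approx 81.062 i$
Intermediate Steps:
$C{\left(H \right)} = 2 H^{2}$ ($C{\left(H \right)} = 2 H H = 2 H^{2}$)
$u{\left(K \right)} = 11$
$R{\left(Y,x \right)} = 600$ ($R{\left(Y,x \right)} = - 3 \cdot 2 \left(-5\right)^{2} \left(-4\right) = - 3 \cdot 2 \cdot 25 \left(-4\right) = \left(-3\right) 50 \left(-4\right) = \left(-150\right) \left(-4\right) = 600$)
$\sqrt{-7171 + R{\left(150,u{\left(12 \right)} \right)}} = \sqrt{-7171 + 600} = \sqrt{-6571} = i \sqrt{6571}$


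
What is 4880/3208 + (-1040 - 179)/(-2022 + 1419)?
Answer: 856649/241803 ≈ 3.5428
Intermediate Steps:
4880/3208 + (-1040 - 179)/(-2022 + 1419) = 4880*(1/3208) - 1219/(-603) = 610/401 - 1219*(-1/603) = 610/401 + 1219/603 = 856649/241803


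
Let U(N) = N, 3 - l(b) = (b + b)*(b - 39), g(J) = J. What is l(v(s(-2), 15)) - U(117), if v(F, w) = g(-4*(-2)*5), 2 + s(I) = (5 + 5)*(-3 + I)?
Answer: -194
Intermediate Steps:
s(I) = -32 + 10*I (s(I) = -2 + (5 + 5)*(-3 + I) = -2 + 10*(-3 + I) = -2 + (-30 + 10*I) = -32 + 10*I)
v(F, w) = 40 (v(F, w) = -4*(-2)*5 = 8*5 = 40)
l(b) = 3 - 2*b*(-39 + b) (l(b) = 3 - (b + b)*(b - 39) = 3 - 2*b*(-39 + b))
l(v(s(-2), 15)) - U(117) = (3 - 2*40**2 + 78*40) - 1*117 = (3 - 2*1600 + 3120) - 117 = (3 - 3200 + 3120) - 117 = -77 - 117 = -194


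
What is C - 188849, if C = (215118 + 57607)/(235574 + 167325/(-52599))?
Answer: -779991287137358/4130263167 ≈ -1.8885e+5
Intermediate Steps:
C = 4781687425/4130263167 (C = 272725/(235574 + 167325*(-1/52599)) = 272725/(235574 - 55775/17533) = 272725/(4130263167/17533) = 272725*(17533/4130263167) = 4781687425/4130263167 ≈ 1.1577)
C - 188849 = 4781687425/4130263167 - 188849 = -779991287137358/4130263167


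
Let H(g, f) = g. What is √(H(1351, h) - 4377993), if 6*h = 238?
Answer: I*√4376642 ≈ 2092.0*I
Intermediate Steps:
h = 119/3 (h = (⅙)*238 = 119/3 ≈ 39.667)
√(H(1351, h) - 4377993) = √(1351 - 4377993) = √(-4376642) = I*√4376642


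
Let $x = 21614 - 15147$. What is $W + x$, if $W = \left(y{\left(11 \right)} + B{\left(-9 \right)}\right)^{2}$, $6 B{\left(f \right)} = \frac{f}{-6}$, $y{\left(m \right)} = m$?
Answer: $\frac{105497}{16} \approx 6593.6$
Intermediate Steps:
$B{\left(f \right)} = - \frac{f}{36}$ ($B{\left(f \right)} = \frac{f \frac{1}{-6}}{6} = \frac{f \left(- \frac{1}{6}\right)}{6} = \frac{\left(- \frac{1}{6}\right) f}{6} = - \frac{f}{36}$)
$x = 6467$
$W = \frac{2025}{16}$ ($W = \left(11 - - \frac{1}{4}\right)^{2} = \left(11 + \frac{1}{4}\right)^{2} = \left(\frac{45}{4}\right)^{2} = \frac{2025}{16} \approx 126.56$)
$W + x = \frac{2025}{16} + 6467 = \frac{105497}{16}$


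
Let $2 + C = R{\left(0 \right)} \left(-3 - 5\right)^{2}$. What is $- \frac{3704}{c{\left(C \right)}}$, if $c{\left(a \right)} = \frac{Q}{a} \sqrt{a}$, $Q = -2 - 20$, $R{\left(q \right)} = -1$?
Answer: $\frac{1852 i \sqrt{66}}{11} \approx 1367.8 i$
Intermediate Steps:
$Q = -22$ ($Q = -2 - 20 = -22$)
$C = -66$ ($C = -2 - \left(-3 - 5\right)^{2} = -2 - \left(-8\right)^{2} = -2 - 64 = -66$)
$c{\left(a \right)} = - \frac{22}{\sqrt{a}}$ ($c{\left(a \right)} = - \frac{22}{a} \sqrt{a} = - \frac{22}{\sqrt{a}}$)
$- \frac{3704}{c{\left(C \right)}} = - \frac{3704}{\left(-22\right) \frac{1}{\sqrt{-66}}} = - \frac{3704}{\left(-22\right) \left(- \frac{i \sqrt{66}}{66}\right)} = - \frac{3704}{\frac{1}{3} i \sqrt{66}} = - 3704 \left(- \frac{i \sqrt{66}}{22}\right) = \frac{1852 i \sqrt{66}}{11}$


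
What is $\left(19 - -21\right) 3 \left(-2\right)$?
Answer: $-240$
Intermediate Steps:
$\left(19 - -21\right) 3 \left(-2\right) = \left(19 + 21\right) 3 \left(-2\right) = 40 \cdot 3 \left(-2\right) = 120 \left(-2\right) = -240$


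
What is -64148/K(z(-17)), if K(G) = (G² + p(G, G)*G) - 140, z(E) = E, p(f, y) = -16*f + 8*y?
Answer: 9164/309 ≈ 29.657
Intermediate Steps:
K(G) = -140 - 7*G² (K(G) = (G² + (-16*G + 8*G)*G) - 140 = (G² + (-8*G)*G) - 140 = (G² - 8*G²) - 140 = -7*G² - 140 = -140 - 7*G²)
-64148/K(z(-17)) = -64148/(-140 - 7*(-17)²) = -64148/(-140 - 7*289) = -64148/(-140 - 2023) = -64148/(-2163) = -64148*(-1/2163) = 9164/309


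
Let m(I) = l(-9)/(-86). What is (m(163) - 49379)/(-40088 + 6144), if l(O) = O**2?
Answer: 4246675/2919184 ≈ 1.4547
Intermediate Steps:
m(I) = -81/86 (m(I) = (-9)**2/(-86) = 81*(-1/86) = -81/86)
(m(163) - 49379)/(-40088 + 6144) = (-81/86 - 49379)/(-40088 + 6144) = -4246675/86/(-33944) = -4246675/86*(-1/33944) = 4246675/2919184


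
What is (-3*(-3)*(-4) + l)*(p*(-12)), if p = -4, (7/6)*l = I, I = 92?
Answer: 14400/7 ≈ 2057.1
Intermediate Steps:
l = 552/7 (l = (6/7)*92 = 552/7 ≈ 78.857)
(-3*(-3)*(-4) + l)*(p*(-12)) = (-3*(-3)*(-4) + 552/7)*(-4*(-12)) = (9*(-4) + 552/7)*48 = (-36 + 552/7)*48 = (300/7)*48 = 14400/7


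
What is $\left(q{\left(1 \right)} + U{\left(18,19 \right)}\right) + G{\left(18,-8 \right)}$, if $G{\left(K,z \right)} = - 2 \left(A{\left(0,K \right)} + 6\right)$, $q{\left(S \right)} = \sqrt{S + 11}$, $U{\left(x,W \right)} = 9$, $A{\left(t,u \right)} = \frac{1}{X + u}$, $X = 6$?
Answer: $- \frac{37}{12} + 2 \sqrt{3} \approx 0.38077$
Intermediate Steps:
$A{\left(t,u \right)} = \frac{1}{6 + u}$
$q{\left(S \right)} = \sqrt{11 + S}$
$G{\left(K,z \right)} = -12 - \frac{2}{6 + K}$ ($G{\left(K,z \right)} = - 2 \left(\frac{1}{6 + K} + 6\right) = - 2 \left(6 + \frac{1}{6 + K}\right) = -12 - \frac{2}{6 + K}$)
$\left(q{\left(1 \right)} + U{\left(18,19 \right)}\right) + G{\left(18,-8 \right)} = \left(\sqrt{11 + 1} + 9\right) + \frac{2 \left(-37 - 108\right)}{6 + 18} = \left(\sqrt{12} + 9\right) + \frac{2 \left(-37 - 108\right)}{24} = \left(2 \sqrt{3} + 9\right) + 2 \cdot \frac{1}{24} \left(-145\right) = \left(9 + 2 \sqrt{3}\right) - \frac{145}{12} = - \frac{37}{12} + 2 \sqrt{3}$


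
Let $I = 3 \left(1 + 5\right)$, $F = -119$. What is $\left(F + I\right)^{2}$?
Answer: $10201$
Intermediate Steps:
$I = 18$ ($I = 3 \cdot 6 = 18$)
$\left(F + I\right)^{2} = \left(-119 + 18\right)^{2} = \left(-101\right)^{2} = 10201$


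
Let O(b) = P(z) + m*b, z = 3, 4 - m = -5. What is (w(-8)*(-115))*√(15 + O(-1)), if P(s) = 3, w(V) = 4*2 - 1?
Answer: -2415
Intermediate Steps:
m = 9 (m = 4 - 1*(-5) = 4 + 5 = 9)
w(V) = 7 (w(V) = 8 - 1 = 7)
O(b) = 3 + 9*b
(w(-8)*(-115))*√(15 + O(-1)) = (7*(-115))*√(15 + (3 + 9*(-1))) = -805*√(15 + (3 - 9)) = -805*√(15 - 6) = -805*√9 = -805*3 = -2415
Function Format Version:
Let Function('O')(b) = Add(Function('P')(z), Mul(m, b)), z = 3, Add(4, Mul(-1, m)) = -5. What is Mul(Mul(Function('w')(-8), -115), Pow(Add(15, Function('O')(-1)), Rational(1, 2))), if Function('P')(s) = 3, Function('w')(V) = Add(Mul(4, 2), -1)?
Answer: -2415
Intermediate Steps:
m = 9 (m = Add(4, Mul(-1, -5)) = Add(4, 5) = 9)
Function('w')(V) = 7 (Function('w')(V) = Add(8, -1) = 7)
Function('O')(b) = Add(3, Mul(9, b))
Mul(Mul(Function('w')(-8), -115), Pow(Add(15, Function('O')(-1)), Rational(1, 2))) = Mul(Mul(7, -115), Pow(Add(15, Add(3, Mul(9, -1))), Rational(1, 2))) = Mul(-805, Pow(Add(15, Add(3, -9)), Rational(1, 2))) = Mul(-805, Pow(Add(15, -6), Rational(1, 2))) = Mul(-805, Pow(9, Rational(1, 2))) = Mul(-805, 3) = -2415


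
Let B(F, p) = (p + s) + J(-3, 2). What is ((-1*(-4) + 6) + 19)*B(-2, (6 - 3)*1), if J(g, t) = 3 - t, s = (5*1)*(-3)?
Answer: -319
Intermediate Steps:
s = -15 (s = 5*(-3) = -15)
B(F, p) = -14 + p (B(F, p) = (p - 15) + (3 - 1*2) = (-15 + p) + (3 - 2) = (-15 + p) + 1 = -14 + p)
((-1*(-4) + 6) + 19)*B(-2, (6 - 3)*1) = ((-1*(-4) + 6) + 19)*(-14 + (6 - 3)*1) = ((4 + 6) + 19)*(-14 + 3*1) = (10 + 19)*(-14 + 3) = 29*(-11) = -319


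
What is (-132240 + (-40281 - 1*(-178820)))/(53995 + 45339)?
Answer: 6299/99334 ≈ 0.063412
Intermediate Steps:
(-132240 + (-40281 - 1*(-178820)))/(53995 + 45339) = (-132240 + (-40281 + 178820))/99334 = (-132240 + 138539)*(1/99334) = 6299*(1/99334) = 6299/99334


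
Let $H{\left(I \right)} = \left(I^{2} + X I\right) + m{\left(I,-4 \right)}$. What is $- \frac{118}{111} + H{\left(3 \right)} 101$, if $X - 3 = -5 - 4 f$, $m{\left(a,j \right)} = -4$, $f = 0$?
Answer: $- \frac{11329}{111} \approx -102.06$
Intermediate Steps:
$X = -2$ ($X = 3 - 5 = -2$)
$H{\left(I \right)} = -4 + I^{2} - 2 I$ ($H{\left(I \right)} = \left(I^{2} - 2 I\right) - 4 = -4 + I^{2} - 2 I$)
$- \frac{118}{111} + H{\left(3 \right)} 101 = - \frac{118}{111} + \left(-4 + 3^{2} - 6\right) 101 = \left(-118\right) \frac{1}{111} + \left(-4 + 9 - 6\right) 101 = - \frac{118}{111} - 101 = - \frac{11329}{111}$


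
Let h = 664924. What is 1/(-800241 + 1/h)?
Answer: -664924/532099446683 ≈ -1.2496e-6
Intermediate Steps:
1/(-800241 + 1/h) = 1/(-800241 + 1/664924) = 1/(-532099446683/664924) = -664924/532099446683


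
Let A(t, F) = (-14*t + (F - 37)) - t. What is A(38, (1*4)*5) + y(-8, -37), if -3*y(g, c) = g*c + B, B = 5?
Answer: -2062/3 ≈ -687.33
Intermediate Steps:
y(g, c) = -5/3 - c*g/3 (y(g, c) = -(g*c + 5)/3 = -(c*g + 5)/3 = -(5 + c*g)/3 = -5/3 - c*g/3)
A(t, F) = -37 + F - 15*t (A(t, F) = (-14*t + (-37 + F)) - t = (-37 + F - 14*t) - t = -37 + F - 15*t)
A(38, (1*4)*5) + y(-8, -37) = (-37 + (1*4)*5 - 15*38) + (-5/3 - ⅓*(-37)*(-8)) = (-37 + 4*5 - 570) + (-5/3 - 296/3) = (-37 + 20 - 570) - 301/3 = -587 - 301/3 = -2062/3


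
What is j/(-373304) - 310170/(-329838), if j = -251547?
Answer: 33126243511/20521640792 ≈ 1.6142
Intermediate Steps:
j/(-373304) - 310170/(-329838) = -251547/(-373304) - 310170/(-329838) = -251547*(-1/373304) - 310170*(-1/329838) = 251547/373304 + 51695/54973 = 33126243511/20521640792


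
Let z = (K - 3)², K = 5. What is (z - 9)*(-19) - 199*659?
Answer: -131046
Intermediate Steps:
z = 4 (z = (5 - 3)² = 2² = 4)
(z - 9)*(-19) - 199*659 = (4 - 9)*(-19) - 199*659 = -5*(-19) - 131141 = 95 - 131141 = -131046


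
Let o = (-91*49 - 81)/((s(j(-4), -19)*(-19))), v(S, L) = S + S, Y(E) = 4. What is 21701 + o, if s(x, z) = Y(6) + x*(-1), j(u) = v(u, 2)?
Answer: 1238092/57 ≈ 21721.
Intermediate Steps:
v(S, L) = 2*S
j(u) = 2*u
s(x, z) = 4 - x (s(x, z) = 4 + x*(-1) = 4 - x)
o = 1135/57 (o = (-91*49 - 81)/(((4 - 2*(-4))*(-19))) = (-4459 - 81)/(((4 - 1*(-8))*(-19))) = -4540*(-1/(19*(4 + 8))) = -4540/(12*(-19)) = -4540/(-228) = -4540*(-1/228) = 1135/57 ≈ 19.912)
21701 + o = 21701 + 1135/57 = 1238092/57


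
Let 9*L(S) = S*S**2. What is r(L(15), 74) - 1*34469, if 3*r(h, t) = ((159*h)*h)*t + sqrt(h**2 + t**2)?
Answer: 551496781 + sqrt(146101)/3 ≈ 5.5150e+8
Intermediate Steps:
L(S) = S**3/9 (L(S) = (S*S**2)/9 = S**3/9)
r(h, t) = sqrt(h**2 + t**2)/3 + 53*t*h**2 (r(h, t) = (((159*h)*h)*t + sqrt(h**2 + t**2))/3 = ((159*h**2)*t + sqrt(h**2 + t**2))/3 = (159*t*h**2 + sqrt(h**2 + t**2))/3 = (sqrt(h**2 + t**2) + 159*t*h**2)/3 = sqrt(h**2 + t**2)/3 + 53*t*h**2)
r(L(15), 74) - 1*34469 = (sqrt(((1/9)*15**3)**2 + 74**2)/3 + 53*74*((1/9)*15**3)**2) - 1*34469 = (sqrt(((1/9)*3375)**2 + 5476)/3 + 53*74*((1/9)*3375)**2) - 34469 = (sqrt(375**2 + 5476)/3 + 53*74*375**2) - 34469 = (sqrt(140625 + 5476)/3 + 53*74*140625) - 34469 = (sqrt(146101)/3 + 551531250) - 34469 = (551531250 + sqrt(146101)/3) - 34469 = 551496781 + sqrt(146101)/3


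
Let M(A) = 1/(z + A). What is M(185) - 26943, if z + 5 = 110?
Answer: -7813469/290 ≈ -26943.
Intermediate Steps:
z = 105 (z = -5 + 110 = 105)
M(A) = 1/(105 + A)
M(185) - 26943 = 1/(105 + 185) - 26943 = 1/290 - 26943 = -7813469/290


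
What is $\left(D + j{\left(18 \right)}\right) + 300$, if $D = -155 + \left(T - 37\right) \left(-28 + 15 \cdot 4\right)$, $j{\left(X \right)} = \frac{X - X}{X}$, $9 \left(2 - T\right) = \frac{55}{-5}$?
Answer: $- \frac{8423}{9} \approx -935.89$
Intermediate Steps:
$T = \frac{29}{9}$ ($T = 2 - \frac{55 \frac{1}{-5}}{9} = 2 - \frac{55 \left(- \frac{1}{5}\right)}{9} = 2 - - \frac{11}{9} = 2 + \frac{11}{9} = \frac{29}{9} \approx 3.2222$)
$j{\left(X \right)} = 0$ ($j{\left(X \right)} = \frac{0}{X} = 0$)
$D = - \frac{11123}{9}$ ($D = -155 + \left(\frac{29}{9} - 37\right) \left(-28 + 15 \cdot 4\right) = -155 - \frac{304 \left(-28 + 60\right)}{9} = -155 - \frac{9728}{9} = - \frac{11123}{9} \approx -1235.9$)
$\left(D + j{\left(18 \right)}\right) + 300 = \left(- \frac{11123}{9} + 0\right) + 300 = - \frac{11123}{9} + 300 = - \frac{8423}{9}$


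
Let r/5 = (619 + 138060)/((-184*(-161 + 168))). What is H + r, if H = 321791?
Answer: 413773413/1288 ≈ 3.2125e+5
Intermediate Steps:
r = -693395/1288 (r = 5*((619 + 138060)/((-184*(-161 + 168)))) = 5*(138679/((-184*7))) = 5*(138679/(-1288)) = 5*(138679*(-1/1288)) = 5*(-138679/1288) = -693395/1288 ≈ -538.35)
H + r = 321791 - 693395/1288 = 413773413/1288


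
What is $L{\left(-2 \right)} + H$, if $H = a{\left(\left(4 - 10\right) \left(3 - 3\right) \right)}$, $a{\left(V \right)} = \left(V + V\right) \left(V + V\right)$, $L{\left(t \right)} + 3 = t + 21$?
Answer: $16$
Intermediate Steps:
$L{\left(t \right)} = 18 + t$ ($L{\left(t \right)} = -3 + \left(t + 21\right) = -3 + \left(21 + t\right) = 18 + t$)
$a{\left(V \right)} = 4 V^{2}$ ($a{\left(V \right)} = 2 V 2 V = 4 V^{2}$)
$H = 0$ ($H = 4 \left(\left(4 - 10\right) \left(3 - 3\right)\right)^{2} = 4 \left(\left(-6\right) 0\right)^{2} = 4 \cdot 0^{2} = 4 \cdot 0 = 0$)
$L{\left(-2 \right)} + H = \left(18 - 2\right) + 0 = 16 + 0 = 16$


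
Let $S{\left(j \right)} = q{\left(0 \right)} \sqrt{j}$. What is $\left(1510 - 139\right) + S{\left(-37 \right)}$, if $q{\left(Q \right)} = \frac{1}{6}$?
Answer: $1371 + \frac{i \sqrt{37}}{6} \approx 1371.0 + 1.0138 i$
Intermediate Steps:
$q{\left(Q \right)} = \frac{1}{6}$
$S{\left(j \right)} = \frac{\sqrt{j}}{6}$
$\left(1510 - 139\right) + S{\left(-37 \right)} = \left(1510 - 139\right) + \frac{\sqrt{-37}}{6} = \left(1510 + \left(-1555 + 1416\right)\right) + \frac{i \sqrt{37}}{6} = \left(1510 - 139\right) + \frac{i \sqrt{37}}{6} = 1371 + \frac{i \sqrt{37}}{6}$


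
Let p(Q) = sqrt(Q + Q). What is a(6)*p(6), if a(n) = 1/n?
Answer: sqrt(3)/3 ≈ 0.57735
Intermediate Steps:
p(Q) = sqrt(2)*sqrt(Q) (p(Q) = sqrt(2*Q) = sqrt(2)*sqrt(Q))
a(6)*p(6) = (sqrt(2)*sqrt(6))/6 = (2*sqrt(3))/6 = sqrt(3)/3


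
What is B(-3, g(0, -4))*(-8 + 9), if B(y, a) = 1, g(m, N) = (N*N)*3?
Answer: 1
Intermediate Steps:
g(m, N) = 3*N² (g(m, N) = N²*3 = 3*N²)
B(-3, g(0, -4))*(-8 + 9) = 1*(-8 + 9) = 1*1 = 1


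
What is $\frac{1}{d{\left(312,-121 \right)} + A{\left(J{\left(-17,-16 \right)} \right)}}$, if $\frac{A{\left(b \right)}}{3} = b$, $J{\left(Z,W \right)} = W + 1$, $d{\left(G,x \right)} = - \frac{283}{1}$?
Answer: $- \frac{1}{328} \approx -0.0030488$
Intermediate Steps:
$d{\left(G,x \right)} = -283$ ($d{\left(G,x \right)} = \left(-283\right) 1 = -283$)
$J{\left(Z,W \right)} = 1 + W$
$A{\left(b \right)} = 3 b$
$\frac{1}{d{\left(312,-121 \right)} + A{\left(J{\left(-17,-16 \right)} \right)}} = \frac{1}{-283 + 3 \left(1 - 16\right)} = \frac{1}{-283 + 3 \left(-15\right)} = \frac{1}{-283 - 45} = \frac{1}{-328} = - \frac{1}{328}$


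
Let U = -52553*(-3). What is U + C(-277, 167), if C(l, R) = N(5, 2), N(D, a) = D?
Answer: 157664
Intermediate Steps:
C(l, R) = 5
U = 157659
U + C(-277, 167) = 157659 + 5 = 157664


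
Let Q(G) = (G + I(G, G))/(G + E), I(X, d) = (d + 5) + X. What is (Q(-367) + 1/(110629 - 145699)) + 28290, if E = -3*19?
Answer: 52587710437/1858710 ≈ 28293.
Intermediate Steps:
I(X, d) = 5 + X + d (I(X, d) = (5 + d) + X = 5 + X + d)
E = -57
Q(G) = (5 + 3*G)/(-57 + G) (Q(G) = (G + (5 + G + G))/(G - 57) = (G + (5 + 2*G))/(-57 + G) = (5 + 3*G)/(-57 + G))
(Q(-367) + 1/(110629 - 145699)) + 28290 = ((5 + 3*(-367))/(-57 - 367) + 1/(110629 - 145699)) + 28290 = ((5 - 1101)/(-424) + 1/(-35070)) + 28290 = (-1/424*(-1096) - 1/35070) + 28290 = (137/53 - 1/35070) + 28290 = 4804537/1858710 + 28290 = 52587710437/1858710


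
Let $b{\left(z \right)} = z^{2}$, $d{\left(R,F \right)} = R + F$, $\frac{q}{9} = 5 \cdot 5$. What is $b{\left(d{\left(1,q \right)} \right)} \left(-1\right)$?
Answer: $-51076$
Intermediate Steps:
$q = 225$ ($q = 9 \cdot 5 \cdot 5 = 9 \cdot 25 = 225$)
$d{\left(R,F \right)} = F + R$
$b{\left(d{\left(1,q \right)} \right)} \left(-1\right) = \left(225 + 1\right)^{2} \left(-1\right) = 226^{2} \left(-1\right) = 51076 \left(-1\right) = -51076$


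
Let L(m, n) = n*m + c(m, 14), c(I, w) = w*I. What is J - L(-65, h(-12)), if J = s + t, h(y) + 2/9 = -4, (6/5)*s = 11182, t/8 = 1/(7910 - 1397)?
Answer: 194489059/19539 ≈ 9953.9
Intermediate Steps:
t = 8/6513 (t = 8/(7910 - 1397) = 8/6513 ≈ 0.0012283)
s = 27955/3 (s = (⅚)*11182 = 27955/3 ≈ 9318.3)
h(y) = -38/9 (h(y) = -2/9 - 4 = -38/9)
c(I, w) = I*w
J = 60690313/6513 (J = 27955/3 + 8/6513 = 60690313/6513 ≈ 9318.3)
L(m, n) = 14*m + m*n (L(m, n) = n*m + m*14 = m*n + 14*m = 14*m + m*n)
J - L(-65, h(-12)) = 60690313/6513 - (-65)*(14 - 38/9) = 60690313/6513 - (-65)*88/9 = 60690313/6513 - 1*(-5720/9) = 60690313/6513 + 5720/9 = 194489059/19539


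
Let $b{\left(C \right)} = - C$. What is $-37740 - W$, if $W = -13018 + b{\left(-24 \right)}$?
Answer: $-24746$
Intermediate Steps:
$W = -12994$ ($W = -13018 - -24 = -13018 + 24 = -12994$)
$-37740 - W = -37740 - -12994 = -37740 + 12994 = -24746$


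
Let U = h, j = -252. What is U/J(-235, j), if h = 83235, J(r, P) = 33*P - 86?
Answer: -83235/8402 ≈ -9.9066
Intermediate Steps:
J(r, P) = -86 + 33*P
U = 83235
U/J(-235, j) = 83235/(-86 + 33*(-252)) = 83235/(-86 - 8316) = 83235/(-8402) = 83235*(-1/8402) = -83235/8402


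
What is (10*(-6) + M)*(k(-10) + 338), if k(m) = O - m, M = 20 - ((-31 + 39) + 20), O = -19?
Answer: -22372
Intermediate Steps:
M = -8 (M = 20 - (8 + 20) = 20 - 1*28 = 20 - 28 = -8)
k(m) = -19 - m
(10*(-6) + M)*(k(-10) + 338) = (10*(-6) - 8)*((-19 - 1*(-10)) + 338) = (-60 - 8)*((-19 + 10) + 338) = -68*(-9 + 338) = -68*329 = -22372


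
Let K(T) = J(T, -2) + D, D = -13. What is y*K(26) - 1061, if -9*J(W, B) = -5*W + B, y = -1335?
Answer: -3286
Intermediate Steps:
J(W, B) = -B/9 + 5*W/9 (J(W, B) = -(-5*W + B)/9 = -(B - 5*W)/9 = -B/9 + 5*W/9)
K(T) = -115/9 + 5*T/9 (K(T) = (-⅑*(-2) + 5*T/9) - 13 = (2/9 + 5*T/9) - 13 = -115/9 + 5*T/9)
y*K(26) - 1061 = -1335*(-115/9 + (5/9)*26) - 1061 = -1335*(-115/9 + 130/9) - 1061 = -1335*5/3 - 1061 = -2225 - 1061 = -3286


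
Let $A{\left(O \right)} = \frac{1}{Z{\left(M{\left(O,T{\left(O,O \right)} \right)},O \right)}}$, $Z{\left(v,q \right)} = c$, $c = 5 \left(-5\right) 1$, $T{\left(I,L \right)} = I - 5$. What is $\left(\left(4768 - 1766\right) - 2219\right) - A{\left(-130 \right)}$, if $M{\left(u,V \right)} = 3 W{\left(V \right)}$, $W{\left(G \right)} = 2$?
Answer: $\frac{19576}{25} \approx 783.04$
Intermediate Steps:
$T{\left(I,L \right)} = -5 + I$
$c = -25$ ($c = \left(-25\right) 1 = -25$)
$M{\left(u,V \right)} = 6$ ($M{\left(u,V \right)} = 3 \cdot 2 = 6$)
$Z{\left(v,q \right)} = -25$
$A{\left(O \right)} = - \frac{1}{25}$ ($A{\left(O \right)} = \frac{1}{-25} = - \frac{1}{25}$)
$\left(\left(4768 - 1766\right) - 2219\right) - A{\left(-130 \right)} = \left(\left(4768 - 1766\right) - 2219\right) - - \frac{1}{25} = \left(3002 - 2219\right) + \frac{1}{25} = 783 + \frac{1}{25} = \frac{19576}{25}$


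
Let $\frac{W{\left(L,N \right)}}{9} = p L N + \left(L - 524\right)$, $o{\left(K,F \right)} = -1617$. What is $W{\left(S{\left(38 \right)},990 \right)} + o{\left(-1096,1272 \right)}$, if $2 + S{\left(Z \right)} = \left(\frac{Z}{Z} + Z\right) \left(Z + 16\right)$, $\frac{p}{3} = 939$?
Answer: $52809297483$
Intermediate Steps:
$p = 2817$ ($p = 3 \cdot 939 = 2817$)
$S{\left(Z \right)} = -2 + \left(1 + Z\right) \left(16 + Z\right)$ ($S{\left(Z \right)} = -2 + \left(\frac{Z}{Z} + Z\right) \left(Z + 16\right) = -2 + \left(1 + Z\right) \left(16 + Z\right)$)
$W{\left(L,N \right)} = -4716 + 9 L + 25353 L N$ ($W{\left(L,N \right)} = 9 \left(2817 L N + \left(L - 524\right)\right) = 9 \left(2817 L N + \left(-524 + L\right)\right) = 9 \left(-524 + L + 2817 L N\right) = -4716 + 9 L + 25353 L N$)
$W{\left(S{\left(38 \right)},990 \right)} + o{\left(-1096,1272 \right)} = \left(-4716 + 9 \left(14 + 38^{2} + 17 \cdot 38\right) + 25353 \left(14 + 38^{2} + 17 \cdot 38\right) 990\right) - 1617 = \left(-4716 + 9 \left(14 + 1444 + 646\right) + 25353 \left(14 + 1444 + 646\right) 990\right) - 1617 = \left(-4716 + 9 \cdot 2104 + 25353 \cdot 2104 \cdot 990\right) - 1617 = \left(-4716 + 18936 + 52809284880\right) - 1617 = 52809299100 - 1617 = 52809297483$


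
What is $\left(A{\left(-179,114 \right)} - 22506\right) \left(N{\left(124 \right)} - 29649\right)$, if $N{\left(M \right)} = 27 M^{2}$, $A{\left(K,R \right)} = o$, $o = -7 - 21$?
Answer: $-8686924602$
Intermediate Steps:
$o = -28$
$A{\left(K,R \right)} = -28$
$\left(A{\left(-179,114 \right)} - 22506\right) \left(N{\left(124 \right)} - 29649\right) = \left(-28 - 22506\right) \left(27 \cdot 124^{2} - 29649\right) = - 22534 \left(27 \cdot 15376 - 29649\right) = - 22534 \left(415152 - 29649\right) = \left(-22534\right) 385503 = -8686924602$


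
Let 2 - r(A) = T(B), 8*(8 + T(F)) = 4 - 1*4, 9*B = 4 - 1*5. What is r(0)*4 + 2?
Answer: 42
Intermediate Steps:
B = -1/9 (B = (4 - 1*5)/9 = (4 - 5)/9 = (1/9)*(-1) = -1/9 ≈ -0.11111)
T(F) = -8 (T(F) = -8 + (4 - 1*4)/8 = -8 + (4 - 4)/8 = -8 + (1/8)*0 = -8 + 0 = -8)
r(A) = 10 (r(A) = 2 - 1*(-8) = 2 + 8 = 10)
r(0)*4 + 2 = 10*4 + 2 = 40 + 2 = 42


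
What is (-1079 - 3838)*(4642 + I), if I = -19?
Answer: -22731291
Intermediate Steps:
(-1079 - 3838)*(4642 + I) = (-1079 - 3838)*(4642 - 19) = -4917*4623 = -22731291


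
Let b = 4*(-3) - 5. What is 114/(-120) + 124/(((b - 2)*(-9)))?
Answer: -769/3420 ≈ -0.22485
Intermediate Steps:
b = -17 (b = -12 - 5 = -17)
114/(-120) + 124/(((b - 2)*(-9))) = 114/(-120) + 124/(((-17 - 2)*(-9))) = 114*(-1/120) + 124/((-19*(-9))) = -19/20 + 124/171 = -769/3420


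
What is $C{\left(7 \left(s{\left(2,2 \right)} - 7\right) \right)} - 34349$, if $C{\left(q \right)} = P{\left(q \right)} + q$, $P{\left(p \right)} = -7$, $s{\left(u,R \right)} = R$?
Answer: $-34391$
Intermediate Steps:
$C{\left(q \right)} = -7 + q$
$C{\left(7 \left(s{\left(2,2 \right)} - 7\right) \right)} - 34349 = \left(-7 + 7 \left(2 - 7\right)\right) - 34349 = \left(-7 + 7 \left(-5\right)\right) - 34349 = \left(-7 - 35\right) - 34349 = -42 - 34349 = -34391$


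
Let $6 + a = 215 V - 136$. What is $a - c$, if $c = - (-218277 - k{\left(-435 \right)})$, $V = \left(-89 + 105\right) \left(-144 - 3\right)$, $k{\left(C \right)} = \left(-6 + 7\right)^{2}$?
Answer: $-724100$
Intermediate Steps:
$k{\left(C \right)} = 1$ ($k{\left(C \right)} = 1^{2} = 1$)
$V = -2352$ ($V = 16 \left(-147\right) = -2352$)
$a = -505822$ ($a = -6 + \left(215 \left(-2352\right) - 136\right) = -6 - 505816 = -505822$)
$c = 218278$ ($c = - (-218277 - 1) = \left(-1\right) \left(-218278\right) = 218278$)
$a - c = -505822 - 218278 = -724100$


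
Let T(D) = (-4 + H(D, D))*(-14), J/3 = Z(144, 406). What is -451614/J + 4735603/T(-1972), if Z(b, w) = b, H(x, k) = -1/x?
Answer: 110678133985/1325016 ≈ 83530.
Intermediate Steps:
J = 432 (J = 3*144 = 432)
T(D) = 56 + 14/D (T(D) = (-4 - 1/D)*(-14) = 56 + 14/D)
-451614/J + 4735603/T(-1972) = -451614/432 + 4735603/(56 + 14/(-1972)) = -451614*1/432 + 4735603/(56 + 14*(-1/1972)) = -75269/72 + 4735603/(56 - 7/986) = -75269/72 + 4735603/(55209/986) = -75269/72 + 4735603*(986/55209) = -75269/72 + 4669304558/55209 = 110678133985/1325016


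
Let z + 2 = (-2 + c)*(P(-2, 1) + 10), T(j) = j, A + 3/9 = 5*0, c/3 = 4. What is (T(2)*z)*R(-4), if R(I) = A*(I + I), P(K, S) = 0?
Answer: 1568/3 ≈ 522.67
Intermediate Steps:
c = 12 (c = 3*4 = 12)
A = -1/3 (A = -1/3 + 5*0 = -1/3 + 0 = -1/3 ≈ -0.33333)
R(I) = -2*I/3 (R(I) = -(I + I)/3 = -2*I/3)
z = 98 (z = -2 + (-2 + 12)*(0 + 10) = -2 + 10*10 = -2 + 100 = 98)
(T(2)*z)*R(-4) = (2*98)*(-2/3*(-4)) = 196*(8/3) = 1568/3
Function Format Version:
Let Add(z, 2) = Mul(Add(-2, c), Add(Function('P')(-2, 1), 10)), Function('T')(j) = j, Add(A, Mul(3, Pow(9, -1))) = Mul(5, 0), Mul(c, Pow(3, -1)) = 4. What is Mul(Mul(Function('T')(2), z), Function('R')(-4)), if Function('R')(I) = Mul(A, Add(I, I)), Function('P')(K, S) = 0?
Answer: Rational(1568, 3) ≈ 522.67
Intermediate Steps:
c = 12 (c = Mul(3, 4) = 12)
A = Rational(-1, 3) (A = Add(Rational(-1, 3), Mul(5, 0)) = Add(Rational(-1, 3), 0) = Rational(-1, 3) ≈ -0.33333)
Function('R')(I) = Mul(Rational(-2, 3), I) (Function('R')(I) = Mul(Rational(-1, 3), Add(I, I)) = Mul(Rational(-1, 3), Mul(2, I)) = Mul(Rational(-2, 3), I))
z = 98 (z = Add(-2, Mul(Add(-2, 12), Add(0, 10))) = Add(-2, Mul(10, 10)) = Add(-2, 100) = 98)
Mul(Mul(Function('T')(2), z), Function('R')(-4)) = Mul(Mul(2, 98), Mul(Rational(-2, 3), -4)) = Mul(196, Rational(8, 3)) = Rational(1568, 3)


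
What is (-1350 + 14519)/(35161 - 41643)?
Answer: -13169/6482 ≈ -2.0316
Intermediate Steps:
(-1350 + 14519)/(35161 - 41643) = 13169/(-6482) = 13169*(-1/6482) = -13169/6482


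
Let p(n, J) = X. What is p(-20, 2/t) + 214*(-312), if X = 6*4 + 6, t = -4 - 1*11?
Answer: -66738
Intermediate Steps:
t = -15 (t = -4 - 11 = -15)
X = 30 (X = 24 + 6 = 30)
p(n, J) = 30
p(-20, 2/t) + 214*(-312) = 30 + 214*(-312) = 30 - 66768 = -66738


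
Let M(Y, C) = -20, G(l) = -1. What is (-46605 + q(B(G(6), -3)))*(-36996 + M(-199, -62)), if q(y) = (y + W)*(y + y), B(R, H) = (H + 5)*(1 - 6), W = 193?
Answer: 1860609240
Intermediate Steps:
B(R, H) = -25 - 5*H (B(R, H) = (5 + H)*(-5) = -25 - 5*H)
q(y) = 2*y*(193 + y) (q(y) = (y + 193)*(y + y) = (193 + y)*(2*y) = 2*y*(193 + y))
(-46605 + q(B(G(6), -3)))*(-36996 + M(-199, -62)) = (-46605 + 2*(-25 - 5*(-3))*(193 + (-25 - 5*(-3))))*(-36996 - 20) = (-46605 + 2*(-25 + 15)*(193 + (-25 + 15)))*(-37016) = (-46605 + 2*(-10)*(193 - 10))*(-37016) = (-46605 + 2*(-10)*183)*(-37016) = (-46605 - 3660)*(-37016) = -50265*(-37016) = 1860609240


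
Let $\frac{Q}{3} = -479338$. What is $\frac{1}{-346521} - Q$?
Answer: $\frac{498302049293}{346521} \approx 1.438 \cdot 10^{6}$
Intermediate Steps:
$Q = -1438014$ ($Q = 3 \left(-479338\right) = -1438014$)
$\frac{1}{-346521} - Q = \frac{1}{-346521} - -1438014 = - \frac{1}{346521} + 1438014 = \frac{498302049293}{346521}$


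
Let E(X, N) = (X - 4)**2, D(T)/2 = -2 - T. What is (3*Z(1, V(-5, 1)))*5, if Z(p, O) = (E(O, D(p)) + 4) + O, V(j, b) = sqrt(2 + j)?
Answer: 255 - 105*I*sqrt(3) ≈ 255.0 - 181.87*I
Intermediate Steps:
D(T) = -4 - 2*T (D(T) = 2*(-2 - T) = -4 - 2*T)
E(X, N) = (-4 + X)**2
Z(p, O) = 4 + O + (-4 + O)**2 (Z(p, O) = ((-4 + O)**2 + 4) + O = (4 + (-4 + O)**2) + O = 4 + O + (-4 + O)**2)
(3*Z(1, V(-5, 1)))*5 = (3*(4 + sqrt(2 - 5) + (-4 + sqrt(2 - 5))**2))*5 = (3*(4 + sqrt(-3) + (-4 + sqrt(-3))**2))*5 = (3*(4 + I*sqrt(3) + (-4 + I*sqrt(3))**2))*5 = (3*(4 + (-4 + I*sqrt(3))**2 + I*sqrt(3)))*5 = (12 + 3*(-4 + I*sqrt(3))**2 + 3*I*sqrt(3))*5 = 60 + 15*(-4 + I*sqrt(3))**2 + 15*I*sqrt(3)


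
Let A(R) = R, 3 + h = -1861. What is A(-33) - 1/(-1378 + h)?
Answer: -106985/3242 ≈ -33.000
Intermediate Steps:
h = -1864 (h = -3 - 1861 = -1864)
A(-33) - 1/(-1378 + h) = -33 - 1/(-1378 - 1864) = -33 - 1/(-3242) = -33 - 1*(-1/3242) = -33 + 1/3242 = -106985/3242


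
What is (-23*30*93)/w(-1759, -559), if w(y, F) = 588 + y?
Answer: 64170/1171 ≈ 54.799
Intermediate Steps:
(-23*30*93)/w(-1759, -559) = (-23*30*93)/(588 - 1759) = -690*93/(-1171) = -64170*(-1/1171) = 64170/1171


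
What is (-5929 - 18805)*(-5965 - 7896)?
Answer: 342837974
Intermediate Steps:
(-5929 - 18805)*(-5965 - 7896) = -24734*(-13861) = 342837974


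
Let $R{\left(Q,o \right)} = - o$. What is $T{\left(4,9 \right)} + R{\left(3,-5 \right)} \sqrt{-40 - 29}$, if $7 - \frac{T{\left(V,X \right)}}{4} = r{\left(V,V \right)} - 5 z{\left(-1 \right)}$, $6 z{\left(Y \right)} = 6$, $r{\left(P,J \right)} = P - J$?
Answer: $48 + 5 i \sqrt{69} \approx 48.0 + 41.533 i$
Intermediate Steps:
$z{\left(Y \right)} = 1$ ($z{\left(Y \right)} = \frac{1}{6} \cdot 6 = 1$)
$T{\left(V,X \right)} = 48$ ($T{\left(V,X \right)} = 28 - 4 \left(\left(V - V\right) - 5\right) = 28 - 4 \left(0 - 5\right) = 28 - -20 = 28 + 20 = 48$)
$T{\left(4,9 \right)} + R{\left(3,-5 \right)} \sqrt{-40 - 29} = 48 + \left(-1\right) \left(-5\right) \sqrt{-40 - 29} = 48 + 5 \sqrt{-69} = 48 + 5 i \sqrt{69}$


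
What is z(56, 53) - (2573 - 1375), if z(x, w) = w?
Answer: -1145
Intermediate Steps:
z(56, 53) - (2573 - 1375) = 53 - (2573 - 1375) = 53 - 1*1198 = 53 - 1198 = -1145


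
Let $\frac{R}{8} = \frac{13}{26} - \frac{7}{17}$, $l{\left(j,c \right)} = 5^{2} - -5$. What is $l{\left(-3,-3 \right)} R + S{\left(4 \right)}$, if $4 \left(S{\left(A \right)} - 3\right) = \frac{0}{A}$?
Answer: $\frac{411}{17} \approx 24.176$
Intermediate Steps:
$S{\left(A \right)} = 3$ ($S{\left(A \right)} = 3 + \frac{0 \frac{1}{A}}{4} = 3 + \frac{1}{4} \cdot 0 = 3 + 0 = 3$)
$l{\left(j,c \right)} = 30$ ($l{\left(j,c \right)} = 25 + 5 = 30$)
$R = \frac{12}{17}$ ($R = 8 \left(\frac{13}{26} - \frac{7}{17}\right) = 8 \left(13 \cdot \frac{1}{26} - \frac{7}{17}\right) = 8 \left(\frac{1}{2} - \frac{7}{17}\right) = 8 \cdot \frac{3}{34} = \frac{12}{17} \approx 0.70588$)
$l{\left(-3,-3 \right)} R + S{\left(4 \right)} = 30 \cdot \frac{12}{17} + 3 = \frac{360}{17} + 3 = \frac{411}{17}$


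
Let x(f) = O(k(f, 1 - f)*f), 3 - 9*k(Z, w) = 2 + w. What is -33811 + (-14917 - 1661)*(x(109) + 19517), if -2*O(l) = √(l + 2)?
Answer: -323586637 + 2763*√11899 ≈ -3.2328e+8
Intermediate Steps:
k(Z, w) = ⅑ - w/9 (k(Z, w) = ⅓ - (2 + w)/9 = ⅓ + (-2/9 - w/9) = ⅑ - w/9)
O(l) = -√(2 + l)/2 (O(l) = -√(l + 2)/2 = -√(2 + l)/2)
x(f) = -√(2 + f²/9)/2 (x(f) = -√(2 + (⅑ - (1 - f)/9)*f)/2 = -√(2 + (⅑ + (-⅑ + f/9))*f)/2 = -√(2 + (f/9)*f)/2 = -√(2 + f²/9)/2)
-33811 + (-14917 - 1661)*(x(109) + 19517) = -33811 + (-14917 - 1661)*(-√(18 + 109²)/6 + 19517) = -33811 - 16578*(-√(18 + 11881)/6 + 19517) = -33811 - 16578*(-√11899/6 + 19517) = -33811 - 16578*(19517 - √11899/6) = -33811 + (-323552826 + 2763*√11899) = -323586637 + 2763*√11899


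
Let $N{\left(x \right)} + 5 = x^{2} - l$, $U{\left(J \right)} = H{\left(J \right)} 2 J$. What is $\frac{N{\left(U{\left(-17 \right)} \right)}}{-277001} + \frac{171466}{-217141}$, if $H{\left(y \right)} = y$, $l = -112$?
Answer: $- \frac{6319095863}{3165698639} \approx -1.9961$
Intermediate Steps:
$U{\left(J \right)} = 2 J^{2}$ ($U{\left(J \right)} = J 2 J = 2 J J = 2 J^{2}$)
$N{\left(x \right)} = 107 + x^{2}$ ($N{\left(x \right)} = -5 + \left(x^{2} - -112\right) = -5 + \left(x^{2} + 112\right) = -5 + \left(112 + x^{2}\right) = 107 + x^{2}$)
$\frac{N{\left(U{\left(-17 \right)} \right)}}{-277001} + \frac{171466}{-217141} = \frac{107 + \left(2 \left(-17\right)^{2}\right)^{2}}{-277001} + \frac{171466}{-217141} = \left(107 + \left(2 \cdot 289\right)^{2}\right) \left(- \frac{1}{277001}\right) + 171466 \left(- \frac{1}{217141}\right) = \left(107 + 578^{2}\right) \left(- \frac{1}{277001}\right) - \frac{171466}{217141} = \left(107 + 334084\right) \left(- \frac{1}{277001}\right) - \frac{171466}{217141} = 334191 \left(- \frac{1}{277001}\right) - \frac{171466}{217141} = - \frac{17589}{14579} - \frac{171466}{217141} = - \frac{6319095863}{3165698639}$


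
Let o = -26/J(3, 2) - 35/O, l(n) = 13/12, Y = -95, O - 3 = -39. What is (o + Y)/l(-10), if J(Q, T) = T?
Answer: -3853/39 ≈ -98.795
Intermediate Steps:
O = -36 (O = 3 - 39 = -36)
l(n) = 13/12 (l(n) = 13*(1/12) = 13/12)
o = -433/36 (o = -26/2 - 35/(-36) = -26*½ - 35*(-1/36) = -13 + 35/36 = -433/36 ≈ -12.028)
(o + Y)/l(-10) = (-433/36 - 95)/(13/12) = -3853/36*12/13 = -3853/39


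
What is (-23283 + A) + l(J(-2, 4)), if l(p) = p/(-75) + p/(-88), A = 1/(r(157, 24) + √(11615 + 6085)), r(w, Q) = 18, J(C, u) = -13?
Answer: -55626978997/2389200 + 5*√177/8688 ≈ -23283.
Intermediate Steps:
A = 1/(18 + 10*√177) (A = 1/(18 + √(11615 + 6085)) = 1/(18 + √17700) = 1/(18 + 10*√177) ≈ 0.0066207)
l(p) = -163*p/6600 (l(p) = p*(-1/75) + p*(-1/88) = -p/75 - p/88 = -163*p/6600)
(-23283 + A) + l(J(-2, 4)) = (-23283 + (-3/2896 + 5*√177/8688)) - 163/6600*(-13) = (-67427571/2896 + 5*√177/8688) + 2119/6600 = -55626978997/2389200 + 5*√177/8688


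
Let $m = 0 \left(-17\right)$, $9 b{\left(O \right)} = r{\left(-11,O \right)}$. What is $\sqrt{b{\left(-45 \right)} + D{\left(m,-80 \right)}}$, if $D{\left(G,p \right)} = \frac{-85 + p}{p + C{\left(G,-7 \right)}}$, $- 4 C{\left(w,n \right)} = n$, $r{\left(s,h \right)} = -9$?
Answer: $\frac{\sqrt{108611}}{313} \approx 1.0529$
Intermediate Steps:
$b{\left(O \right)} = -1$ ($b{\left(O \right)} = \frac{1}{9} \left(-9\right) = -1$)
$C{\left(w,n \right)} = - \frac{n}{4}$
$m = 0$
$D{\left(G,p \right)} = \frac{-85 + p}{\frac{7}{4} + p}$ ($D{\left(G,p \right)} = \frac{-85 + p}{p - - \frac{7}{4}} = \frac{-85 + p}{p + \frac{7}{4}} = \frac{-85 + p}{\frac{7}{4} + p}$)
$\sqrt{b{\left(-45 \right)} + D{\left(m,-80 \right)}} = \sqrt{-1 + \frac{4 \left(-85 - 80\right)}{7 + 4 \left(-80\right)}} = \sqrt{-1 + 4 \frac{1}{7 - 320} \left(-165\right)} = \sqrt{-1 + 4 \frac{1}{-313} \left(-165\right)} = \sqrt{-1 + 4 \left(- \frac{1}{313}\right) \left(-165\right)} = \sqrt{-1 + \frac{660}{313}} = \sqrt{\frac{347}{313}} = \frac{\sqrt{108611}}{313}$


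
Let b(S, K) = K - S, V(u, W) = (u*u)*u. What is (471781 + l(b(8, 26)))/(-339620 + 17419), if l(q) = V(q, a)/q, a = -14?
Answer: -472105/322201 ≈ -1.4653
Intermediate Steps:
V(u, W) = u³ (V(u, W) = u²*u = u³)
l(q) = q² (l(q) = q³/q = q²)
(471781 + l(b(8, 26)))/(-339620 + 17419) = (471781 + (26 - 1*8)²)/(-339620 + 17419) = (471781 + (26 - 8)²)/(-322201) = (471781 + 18²)*(-1/322201) = (471781 + 324)*(-1/322201) = 472105*(-1/322201) = -472105/322201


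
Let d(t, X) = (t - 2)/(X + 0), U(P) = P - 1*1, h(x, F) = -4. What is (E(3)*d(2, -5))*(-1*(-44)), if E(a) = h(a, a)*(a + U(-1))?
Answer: 0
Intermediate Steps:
U(P) = -1 + P (U(P) = P - 1 = -1 + P)
E(a) = 8 - 4*a (E(a) = -4*(a + (-1 - 1)) = -4*(a - 2) = -4*(-2 + a) = 8 - 4*a)
d(t, X) = (-2 + t)/X
(E(3)*d(2, -5))*(-1*(-44)) = ((8 - 4*3)*((-2 + 2)/(-5)))*(-1*(-44)) = ((8 - 12)*(-⅕*0))*44 = -4*0*44 = 0*44 = 0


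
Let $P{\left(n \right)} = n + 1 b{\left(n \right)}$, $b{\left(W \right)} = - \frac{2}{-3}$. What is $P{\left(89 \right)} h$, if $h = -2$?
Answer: $- \frac{538}{3} \approx -179.33$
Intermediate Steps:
$b{\left(W \right)} = \frac{2}{3}$ ($b{\left(W \right)} = \left(-2\right) \left(- \frac{1}{3}\right) = \frac{2}{3}$)
$P{\left(n \right)} = \frac{2}{3} + n$ ($P{\left(n \right)} = n + 1 \cdot \frac{2}{3} = n + \frac{2}{3} = \frac{2}{3} + n$)
$P{\left(89 \right)} h = \left(\frac{2}{3} + 89\right) \left(-2\right) = \frac{269}{3} \left(-2\right) = - \frac{538}{3}$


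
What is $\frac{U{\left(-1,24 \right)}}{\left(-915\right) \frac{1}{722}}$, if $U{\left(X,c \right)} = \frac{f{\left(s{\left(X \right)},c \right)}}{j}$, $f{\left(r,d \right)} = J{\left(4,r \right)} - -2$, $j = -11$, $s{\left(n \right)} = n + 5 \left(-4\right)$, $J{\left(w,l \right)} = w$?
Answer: $\frac{1444}{3355} \approx 0.4304$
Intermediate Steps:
$s{\left(n \right)} = -20 + n$ ($s{\left(n \right)} = n - 20 = -20 + n$)
$f{\left(r,d \right)} = 6$ ($f{\left(r,d \right)} = 4 - -2 = 4 + 2 = 6$)
$U{\left(X,c \right)} = - \frac{6}{11}$ ($U{\left(X,c \right)} = \frac{6}{-11} = 6 \left(- \frac{1}{11}\right) = - \frac{6}{11}$)
$\frac{U{\left(-1,24 \right)}}{\left(-915\right) \frac{1}{722}} = - \frac{6}{11 \left(- \frac{915}{722}\right)} = \left(- \frac{6}{11}\right) \left(- \frac{722}{915}\right) = \frac{1444}{3355}$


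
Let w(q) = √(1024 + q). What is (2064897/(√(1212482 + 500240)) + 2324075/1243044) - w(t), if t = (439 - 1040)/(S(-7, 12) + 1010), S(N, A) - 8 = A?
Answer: 2324075/1243044 - √1085742570/1030 + 2064897*√1712722/1712722 ≈ 1547.7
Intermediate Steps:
S(N, A) = 8 + A
t = -601/1030 (t = (439 - 1040)/((8 + 12) + 1010) = -601/(20 + 1010) = -601/1030 ≈ -0.58350)
(2064897/(√(1212482 + 500240)) + 2324075/1243044) - w(t) = (2064897/(√(1212482 + 500240)) + 2324075/1243044) - √(1024 - 601/1030) = (2064897/(√1712722) + 2324075*(1/1243044)) - √(1054119/1030) = (2064897*(√1712722/1712722) + 2324075/1243044) - √1085742570/1030 = (2064897*√1712722/1712722 + 2324075/1243044) - √1085742570/1030 = (2324075/1243044 + 2064897*√1712722/1712722) - √1085742570/1030 = 2324075/1243044 - √1085742570/1030 + 2064897*√1712722/1712722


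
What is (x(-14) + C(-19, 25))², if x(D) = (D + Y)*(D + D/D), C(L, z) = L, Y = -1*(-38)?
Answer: 109561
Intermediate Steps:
Y = 38
x(D) = (1 + D)*(38 + D) (x(D) = (D + 38)*(D + D/D) = (38 + D)*(D + 1) = (38 + D)*(1 + D) = (1 + D)*(38 + D))
(x(-14) + C(-19, 25))² = ((38 + (-14)² + 39*(-14)) - 19)² = ((38 + 196 - 546) - 19)² = (-312 - 19)² = (-331)² = 109561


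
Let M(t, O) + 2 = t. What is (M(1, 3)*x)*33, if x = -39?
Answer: 1287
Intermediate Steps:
M(t, O) = -2 + t
(M(1, 3)*x)*33 = ((-2 + 1)*(-39))*33 = -1*(-39)*33 = 39*33 = 1287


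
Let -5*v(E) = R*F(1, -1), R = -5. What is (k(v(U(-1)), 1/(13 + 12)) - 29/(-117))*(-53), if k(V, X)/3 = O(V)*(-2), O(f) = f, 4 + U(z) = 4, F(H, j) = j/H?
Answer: -38743/117 ≈ -331.14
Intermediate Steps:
U(z) = 0 (U(z) = -4 + 4 = 0)
v(E) = -1 (v(E) = -(-1)*(-1/1) = -(-1)*(-1*1) = -(-1)*(-1) = -⅕*5 = -1)
k(V, X) = -6*V (k(V, X) = 3*(V*(-2)) = 3*(-2*V) = -6*V)
(k(v(U(-1)), 1/(13 + 12)) - 29/(-117))*(-53) = (-6*(-1) - 29/(-117))*(-53) = (6 - 29*(-1/117))*(-53) = (6 + 29/117)*(-53) = (731/117)*(-53) = -38743/117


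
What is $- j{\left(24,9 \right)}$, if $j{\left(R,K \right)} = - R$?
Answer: $24$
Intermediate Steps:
$- j{\left(24,9 \right)} = - \left(-1\right) 24 = \left(-1\right) \left(-24\right) = 24$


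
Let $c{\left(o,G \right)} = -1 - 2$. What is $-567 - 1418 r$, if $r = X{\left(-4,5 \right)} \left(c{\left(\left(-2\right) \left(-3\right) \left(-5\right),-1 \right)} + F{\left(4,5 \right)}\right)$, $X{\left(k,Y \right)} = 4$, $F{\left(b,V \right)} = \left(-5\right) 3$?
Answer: $101529$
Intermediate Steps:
$F{\left(b,V \right)} = -15$
$c{\left(o,G \right)} = -3$
$r = -72$ ($r = 4 \left(-3 - 15\right) = 4 \left(-18\right) = -72$)
$-567 - 1418 r = -567 - -102096 = -567 + 102096 = 101529$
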